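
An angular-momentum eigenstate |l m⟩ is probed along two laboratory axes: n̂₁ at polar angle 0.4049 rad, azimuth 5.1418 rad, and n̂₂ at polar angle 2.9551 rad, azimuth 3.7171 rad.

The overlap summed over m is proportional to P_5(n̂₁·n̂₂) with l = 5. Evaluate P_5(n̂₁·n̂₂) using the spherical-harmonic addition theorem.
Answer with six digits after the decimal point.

0.087186

Summing Y*_{l m}(θ₁,φ₁)·Y_{l m}(θ₂,φ₂) over m ∈ [−5, 5]; prefactor 4π/(2·5+1) = 1.142397:
  m=-5: (0.003692, 0.002399) × (0.000098, 0.000027) = (0.000000, 0.000000)  (running Σ = (0.000000, 0.000000))
  m=-4: (-0.004753, 0.032136) × (0.001138, 0.001269) = (-0.000046, 0.000031)  (running Σ = (-0.000046, 0.000031))
  m=-3: (-0.134105, 0.038935) × (0.002630, 0.016753) = (-0.001005, -0.002144)  (running Σ = (-0.001051, -0.002113))
  m=-2: (-0.242334, -0.280815) × (-0.044262, 0.099172) = (0.038575, -0.011603)  (running Σ = (0.037524, -0.013717))
  m=-1: (0.218553, -0.477285) × (-0.351831, 0.228256) = (0.032050, 0.217810)  (running Σ = (0.069574, 0.204093))
  m=0: (0.088905, -0.000000) × (-0.706690, 0.000000) = (-0.062828, 0.000000)  (running Σ = (0.006745, 0.204093))
  m=1: (-0.218553, -0.477285) × (0.351831, 0.228256) = (0.032050, -0.217810)  (running Σ = (0.038795, -0.013717))
  m=2: (-0.242334, 0.280815) × (-0.044262, -0.099172) = (0.038575, 0.011603)  (running Σ = (0.077370, -0.002113))
  m=3: (0.134105, 0.038935) × (-0.002630, 0.016753) = (-0.001005, 0.002144)  (running Σ = (0.076365, 0.000031))
  m=4: (-0.004753, -0.032136) × (0.001138, -0.001269) = (-0.000046, -0.000031)  (running Σ = (0.076319, 0.000000))
  m=5: (-0.003692, 0.002399) × (-0.000098, 0.000027) = (0.000000, -0.000000)  (running Σ = (0.076319, -0.000000))
Σ over m = (0.076319, -0.000000); ×(4π/11) → (0.087186, -0.000000). Real part: 0.087186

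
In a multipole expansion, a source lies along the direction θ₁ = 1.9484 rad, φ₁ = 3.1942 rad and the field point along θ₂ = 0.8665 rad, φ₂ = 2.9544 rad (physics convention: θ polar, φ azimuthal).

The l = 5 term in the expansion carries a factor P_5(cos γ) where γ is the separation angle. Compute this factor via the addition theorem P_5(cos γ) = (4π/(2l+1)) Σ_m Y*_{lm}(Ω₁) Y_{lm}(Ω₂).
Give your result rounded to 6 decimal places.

Term-by-term m-sum for l=5 (normalisation 4π/11 = 1.142397):
  m=-5: -0.31103 - 0.08375j × -0.07074 - 0.09605j = 0.01396 + 0.03580j  (running Σ = 0.01396 + 0.03580j)
  m=-4: -0.39511 - 0.08439j × 0.23479 + 0.21819j = -0.07435 - 0.10602j  (running Σ = -0.06039 - 0.07022j)
  m=-3: -0.06131 - 0.00976j × -0.35939 - 0.22611j = 0.01983 + 0.01737j  (running Σ = -0.04057 - 0.05285j)
  m=-2: 0.31796 + 0.03358j × 0.15289 + 0.06007j = 0.04660 + 0.02423j  (running Σ = 0.00603 - 0.02862j)
  m=-1: 0.15313 + 0.00806j × 0.28257 + 0.05352j = 0.04284 + 0.01047j  (running Σ = 0.04887 - 0.01814j)
  m=0: -0.28668 + 0.00000j × -0.24792 + 0.00000j = 0.07108 + 0.00000j  (running Σ = 0.11994 - 0.01814j)
  m=1: -0.15313 + 0.00806j × -0.28257 + 0.05352j = 0.04284 - 0.01047j  (running Σ = 0.16278 - 0.02862j)
  m=2: 0.31796 - 0.03358j × 0.15289 - 0.06007j = 0.04660 - 0.02423j  (running Σ = 0.20938 - 0.05285j)
  m=3: 0.06131 - 0.00976j × 0.35939 - 0.22611j = 0.01983 - 0.01737j  (running Σ = 0.22920 - 0.07022j)
  m=4: -0.39511 + 0.08439j × 0.23479 - 0.21819j = -0.07435 + 0.10602j  (running Σ = 0.15485 + 0.03580j)
  m=5: 0.31103 - 0.08375j × 0.07074 - 0.09605j = 0.01396 - 0.03580j  (running Σ = 0.16881 + 0.00000j)
Total Σ_m = 0.16881 + 0.00000j. Multiply by 1.142397: 0.19285 + 0.00000j. P_5(cos γ) = 0.192849

0.192849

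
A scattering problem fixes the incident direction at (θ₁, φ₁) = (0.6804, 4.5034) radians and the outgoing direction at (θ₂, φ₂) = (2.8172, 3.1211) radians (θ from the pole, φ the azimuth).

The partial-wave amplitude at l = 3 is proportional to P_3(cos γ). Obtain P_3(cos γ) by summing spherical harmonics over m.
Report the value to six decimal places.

0.194223

Summing Y*_{l m}(θ₁,φ₁)·Y_{l m}(θ₂,φ₂) over m ∈ [−3, 3]; prefactor 4π/(2·3+1) = 1.795196:
  m=-3: Y*=0.06095 + 0.08412j  Y=-0.01348 - 0.00083j  product -0.00075 - 0.00118j
  m=-2: Y*=-0.28734 + 0.12762j  Y=-0.09833 - 0.00403j  product 0.02877 - 0.01139j
  m=-1: Y*=-0.08526 - 0.40198j  Y=-0.35963 - 0.00737j  product 0.02770 + 0.14520j
  m=+0: Y*=0.00613 + 0.00000j  Y=-0.52776 + 0.00000j  product -0.00324 + 0.00000j
  m=+1: Y*=0.08526 - 0.40198j  Y=0.35963 - 0.00737j  product 0.02770 - 0.14520j
  m=+2: Y*=-0.28734 - 0.12762j  Y=-0.09833 + 0.00403j  product 0.02877 + 0.01139j
  m=+3: Y*=-0.06095 + 0.08412j  Y=0.01348 - 0.00083j  product -0.00075 + 0.00118j
Accumulated sum 0.10819 + 0.00000j; after 4π/(2l+1) scaling, 0.19422 + 0.00000j ⇒ P_3 = 0.194223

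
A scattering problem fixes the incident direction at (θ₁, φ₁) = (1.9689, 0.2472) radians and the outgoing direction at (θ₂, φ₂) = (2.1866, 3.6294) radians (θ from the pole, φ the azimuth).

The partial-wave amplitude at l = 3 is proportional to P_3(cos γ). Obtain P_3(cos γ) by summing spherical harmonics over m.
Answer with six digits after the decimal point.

Addition theorem: P_3(cos γ) = (4π/7) Σ_m Y*_{lm}(Ω₁) Y_{lm}(Ω₂), m = −3…3:
  [-3]  conj(Y_{3,-3})(Ω₁) = (0.240975, 0.220740) ; Y_{3,-3}(Ω₂) = (-0.024322, 0.225645) ; Δ = (-0.055670, 0.049006)
  [-2]  conj(Y_{3,-2})(Ω₁) = (-0.296338, -0.159742) ; Y_{3,-2}(Ω₂) = (-0.220542, 0.325722) ; Δ = (0.117387, -0.061294)
  [-1]  conj(Y_{3,-1})(Ω₁) = (-0.071796, -0.018118) ; Y_{3,-1}(Ω₂) = (-0.155719, 0.082621) ; Δ = (0.012677, -0.003110)
  [+0]  conj(Y_{3,0})(Ω₁) = (0.325298, -0.000000) ; Y_{3,0}(Ω₂) = (0.287074, 0.000000) ; Δ = (0.093384, 0.000000)
  [+1]  conj(Y_{3,1})(Ω₁) = (0.071796, -0.018118) ; Y_{3,1}(Ω₂) = (0.155719, 0.082621) ; Δ = (0.012677, 0.003110)
  [+2]  conj(Y_{3,2})(Ω₁) = (-0.296338, 0.159742) ; Y_{3,2}(Ω₂) = (-0.220542, -0.325722) ; Δ = (0.117387, 0.061294)
  [+3]  conj(Y_{3,3})(Ω₁) = (-0.240975, 0.220740) ; Y_{3,3}(Ω₂) = (0.024322, 0.225645) ; Δ = (-0.055670, -0.049006)
Total Σ_m = (0.242171, 0.000000). Multiply by 1.795196: (0.434745, 0.000000). P_3(cos γ) = 0.434745

0.434745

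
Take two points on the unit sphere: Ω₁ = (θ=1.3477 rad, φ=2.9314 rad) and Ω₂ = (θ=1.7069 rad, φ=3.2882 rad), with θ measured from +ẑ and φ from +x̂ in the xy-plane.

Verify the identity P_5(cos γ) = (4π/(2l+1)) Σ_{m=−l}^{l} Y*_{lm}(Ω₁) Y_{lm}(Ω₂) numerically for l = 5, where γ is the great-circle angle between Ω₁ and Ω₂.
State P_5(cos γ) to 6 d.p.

Term-by-term m-sum for l=5 (normalisation 4π/11 = 1.142397):
  term(m=-5) = -0.03838 - 0.17728j   from Y*(Ω₁)=-0.20336 + 0.35532j, Y(Ω₂)=-0.32926 + 0.29647j
  term(m=-4) = -0.00807 + 0.05578j   from Y*(Ω₁)=0.19588 - 0.21887j, Y(Ω₂)=-0.15982 + 0.10618j
  term(m=-3) = 0.02417 - 0.04421j   from Y*(Ω₁)=0.14498 - 0.10583j, Y(Ω₂)=0.25398 - 0.11951j
  term(m=-2) = -0.04905 + 0.04247j   from Y*(Ω₁)=-0.27775 + 0.12417j, Y(Ω₂)=0.20415 - 0.06164j
  term(m=-1) = 0.02540 - 0.00947j   from Y*(Ω₁)=-0.11150 + 0.02379j, Y(Ω₂)=-0.23524 + 0.03474j
  term(m=+0) = -0.06611 + 0.00000j   from Y*(Ω₁)=0.30337 + 0.00000j, Y(Ω₂)=-0.21791 + 0.00000j
  term(m=+1) = 0.02540 + 0.00947j   from Y*(Ω₁)=0.11150 + 0.02379j, Y(Ω₂)=0.23524 + 0.03474j
  term(m=+2) = -0.04905 - 0.04247j   from Y*(Ω₁)=-0.27775 - 0.12417j, Y(Ω₂)=0.20415 + 0.06164j
  term(m=+3) = 0.02417 + 0.04421j   from Y*(Ω₁)=-0.14498 - 0.10583j, Y(Ω₂)=-0.25398 - 0.11951j
  term(m=+4) = -0.00807 - 0.05578j   from Y*(Ω₁)=0.19588 + 0.21887j, Y(Ω₂)=-0.15982 - 0.10618j
  term(m=+5) = -0.03838 + 0.17728j   from Y*(Ω₁)=0.20336 + 0.35532j, Y(Ω₂)=0.32926 + 0.29647j
Total Σ_m = -0.15795 + 0.00000j. Multiply by 1.142397: -0.18044 + 0.00000j. P_5(cos γ) = -0.180444

-0.180444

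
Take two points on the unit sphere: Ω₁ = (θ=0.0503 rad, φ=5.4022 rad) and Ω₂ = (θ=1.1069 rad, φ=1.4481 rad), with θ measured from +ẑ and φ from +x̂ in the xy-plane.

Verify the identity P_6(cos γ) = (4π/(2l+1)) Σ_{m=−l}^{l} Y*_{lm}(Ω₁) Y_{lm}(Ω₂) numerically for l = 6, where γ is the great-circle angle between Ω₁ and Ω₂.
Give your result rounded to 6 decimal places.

Expand P_6 via completeness: Σ_{m} conj(Y_{6,m}) at Ω₁ times Y_{6,m} at Ω₂ —
  m=-6: 0.00000 + 0.00000j × -0.18315 - 0.16595j = 0.00000 - 0.00000j  (running Σ = 0.00000 - 0.00000j)
  m=-5: -0.00000 + 0.00000j × 0.24661 - 0.35024j = 0.00000 + 0.00000j  (running Σ = 0.00000 + 0.00000j)
  m=-4: -0.00002 + 0.00001j × 0.24199 + 0.12932j = -0.00001 - 0.00000j  (running Σ = -0.00001 - 0.00000j)
  m=-3: -0.00058 - 0.00032j × 0.05985 - 0.15518j = -0.00008 + 0.00007j  (running Σ = -0.00009 + 0.00007j)
  m=-2: -0.00248 - 0.01284j × 0.32368 + 0.08106j = 0.00024 - 0.00436j  (running Σ = 0.00015 - 0.00429j)
  m=-1: 0.10413 - 0.12621j × 0.00639 - 0.05181j = -0.00587 - 0.00620j  (running Σ = -0.00573 - 0.01049j)
  m=0: 0.99026 + 0.00000j × 0.33370 + 0.00000j = 0.33045 + 0.00000j  (running Σ = 0.32472 - 0.01049j)
  m=1: -0.10413 - 0.12621j × -0.00639 - 0.05181j = -0.00587 + 0.00620j  (running Σ = 0.31885 - 0.00429j)
  m=2: -0.00248 + 0.01284j × 0.32368 - 0.08106j = 0.00024 + 0.00436j  (running Σ = 0.31908 + 0.00007j)
  m=3: 0.00058 - 0.00032j × -0.05985 - 0.15518j = -0.00008 - 0.00007j  (running Σ = 0.31900 - 0.00000j)
  m=4: -0.00002 - 0.00001j × 0.24199 - 0.12932j = -0.00001 + 0.00000j  (running Σ = 0.31899 + 0.00000j)
  m=5: 0.00000 + 0.00000j × -0.24661 - 0.35024j = 0.00000 - 0.00000j  (running Σ = 0.31899 - 0.00000j)
  m=6: 0.00000 - 0.00000j × -0.18315 + 0.16595j = 0.00000 + 0.00000j  (running Σ = 0.31899 - 0.00000j)
Accumulated sum 0.31899 - 0.00000j; after 4π/(2l+1) scaling, 0.30835 - 0.00000j ⇒ P_6 = 0.308352

0.308352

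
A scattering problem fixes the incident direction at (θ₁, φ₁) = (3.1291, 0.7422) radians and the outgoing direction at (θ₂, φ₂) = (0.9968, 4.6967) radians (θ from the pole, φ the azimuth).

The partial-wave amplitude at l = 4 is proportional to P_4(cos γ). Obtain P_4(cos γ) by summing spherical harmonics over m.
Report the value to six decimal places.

Summing Y*_{l m}(θ₁,φ₁)·Y_{l m}(θ₂,φ₂) over m ∈ [−4, 4]; prefactor 4π/(2·4+1) = 1.396263:
  term(m=-4) = (-0.000000, 0.000000)   from Y*(Ω₁)=(-0.000000, 0.000000), Y(Ω₂)=(0.219616, 0.013800)
  term(m=-3) = (-0.000001, -0.000001)   from Y*(Ω₁)=(0.000001, -0.000002), Y(Ω₂)=(0.018935, -0.402007)
  term(m=-2) = (-0.000004, -0.000078)   from Y*(Ω₁)=(0.000027, 0.000312), Y(Ω₂)=(-0.250838, -0.007873)
  term(m=-1) = (-0.003280, 0.003466)   from Y*(Ω₁)=(-0.017416, -0.015973), Y(Ω₂)=(0.003168, -0.201909)
  term(m=+0) = (-0.250709, 0.000000)   from Y*(Ω₁)=(0.845624, -0.000000), Y(Ω₂)=(-0.296478, 0.000000)
  term(m=+1) = (-0.003280, -0.003466)   from Y*(Ω₁)=(0.017416, -0.015973), Y(Ω₂)=(-0.003168, -0.201909)
  term(m=+2) = (-0.000004, 0.000078)   from Y*(Ω₁)=(0.000027, -0.000312), Y(Ω₂)=(-0.250838, 0.007873)
  term(m=+3) = (-0.000001, 0.000001)   from Y*(Ω₁)=(-0.000001, -0.000002), Y(Ω₂)=(-0.018935, -0.402007)
  term(m=+4) = (-0.000000, -0.000000)   from Y*(Ω₁)=(-0.000000, -0.000000), Y(Ω₂)=(0.219616, -0.013800)
Total Σ_m = (-0.257280, -0.000000). Multiply by 1.396263: (-0.359230, -0.000000). P_4(cos γ) = -0.359230

-0.359230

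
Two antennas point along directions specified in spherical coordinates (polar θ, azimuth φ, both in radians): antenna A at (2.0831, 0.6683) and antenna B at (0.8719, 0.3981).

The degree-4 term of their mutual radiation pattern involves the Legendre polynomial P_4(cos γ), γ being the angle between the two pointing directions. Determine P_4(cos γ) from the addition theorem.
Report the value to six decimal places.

Term-by-term m-sum for l=4 (normalisation 4π/9 = 1.396263):
  m=-4: Y*=-0.22791 + 0.11531j  Y=-0.00328 - 0.15197j  product 0.01827 + 0.03426j
  m=-3: Y*=0.17088 - 0.36860j  Y=0.13284 - 0.33600j  product -0.10115 - 0.10638j
  m=-2: Y*=0.04022 + 0.16859j  Y=0.26020 - 0.26588j  product 0.05529 + 0.03317j
  m=-1: Y*=0.20910 + 0.16508j  Y=-0.02202 + 0.00926j  product -0.00613 - 0.00170j
  m=+0: Y*=-0.23143 + 0.00000j  Y=-0.36190 + 0.00000j  product 0.08375 + 0.00000j
  m=+1: Y*=-0.20910 + 0.16508j  Y=0.02202 + 0.00926j  product -0.00613 + 0.00170j
  m=+2: Y*=0.04022 - 0.16859j  Y=0.26020 + 0.26588j  product 0.05529 - 0.03317j
  m=+3: Y*=-0.17088 - 0.36860j  Y=-0.13284 - 0.33600j  product -0.10115 + 0.10638j
  m=+4: Y*=-0.22791 - 0.11531j  Y=-0.00328 + 0.15197j  product 0.01827 - 0.03426j
Accumulated sum 0.01631 + 0.00000j; after 4π/(2l+1) scaling, 0.02278 + 0.00000j ⇒ P_4 = 0.022776

0.022776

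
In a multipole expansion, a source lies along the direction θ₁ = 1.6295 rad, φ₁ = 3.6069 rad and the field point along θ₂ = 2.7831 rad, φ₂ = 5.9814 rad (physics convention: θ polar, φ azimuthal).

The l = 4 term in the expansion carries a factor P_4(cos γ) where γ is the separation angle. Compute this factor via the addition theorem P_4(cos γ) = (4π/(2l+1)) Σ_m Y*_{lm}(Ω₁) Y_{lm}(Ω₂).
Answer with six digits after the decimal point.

Expand P_4 via completeness: Σ_{m} conj(Y_{4,m}) at Ω₁ times Y_{4,m} at Ω₂ —
  term(m=-4) = -0.002940+0.000216i   from Y*(Ω₁)=-0.125856+0.421085i, Y(Ω₂)=+0.002385+0.006268i
  term(m=-3) = +0.002468-0.002755i   from Y*(Ω₁)=+0.012711+0.071942i, Y(Ω₂)=-0.031257-0.039825i
  term(m=-2) = -0.002520-0.068796i   from Y*(Ω₁)=-0.194338-0.260918i, Y(Ω₂)=+0.174214+0.120102i
  term(m=-1) = +0.028958+0.027916i   from Y*(Ω₁)=-0.073690-0.036998i, Y(Ω₂)=-0.465756-0.144987i
  term(m=+0) = +0.116917+0.000000i   from Y*(Ω₁)=+0.306477-0.000000i, Y(Ω₂)=+0.381486+0.000000i
  term(m=+1) = +0.028958-0.027916i   from Y*(Ω₁)=+0.073690-0.036998i, Y(Ω₂)=+0.465756-0.144987i
  term(m=+2) = -0.002520+0.068796i   from Y*(Ω₁)=-0.194338+0.260918i, Y(Ω₂)=+0.174214-0.120102i
  term(m=+3) = +0.002468+0.002755i   from Y*(Ω₁)=-0.012711+0.071942i, Y(Ω₂)=+0.031257-0.039825i
  term(m=+4) = -0.002940-0.000216i   from Y*(Ω₁)=-0.125856-0.421085i, Y(Ω₂)=+0.002385-0.006268i
Total Σ_m = +0.168848-0.000000i. Multiply by 1.396263: +0.235757-0.000000i. P_4(cos γ) = 0.235757

0.235757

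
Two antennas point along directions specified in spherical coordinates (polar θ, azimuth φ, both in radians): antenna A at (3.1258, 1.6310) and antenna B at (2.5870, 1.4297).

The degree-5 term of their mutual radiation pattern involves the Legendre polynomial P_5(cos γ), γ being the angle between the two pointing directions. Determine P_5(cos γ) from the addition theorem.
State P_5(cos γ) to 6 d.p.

-0.255654

Addition theorem: P_5(cos γ) = (4π/11) Σ_m Y*_{lm}(Ω₁) Y_{lm}(Ω₂), m = −5…5:
  term(m=-5) = (0.000000, 0.000000)   from Y*(Ω₁)=(-0.000000, 0.000000), Y(Ω₂)=(0.012186, -0.014308)
  term(m=-4) = (0.000000, 0.000000)   from Y*(Ω₁)=(-0.000000, -0.000000), Y(Ω₂)=(-0.081068, -0.051322)
  term(m=-3) = (0.000002, 0.000002)   from Y*(Ω₁)=(0.000002, -0.000011), Y(Ω₂)=(-0.114217, 0.253520)
  term(m=-2) = (0.000363, 0.000154)   from Y*(Ω₁)=(0.000839, 0.000101), Y(Ω₂)=(0.448223, 0.129953)
  term(m=-1) = (0.012362, 0.002523)   from Y*(Ω₁)=(-0.002432, 0.040355), Y(Ω₂)=(0.043887, -0.308974)
  term(m=+0) = (-0.249241, -0.000000)   from Y*(Ω₁)=(-0.933853, -0.000000), Y(Ω₂)=(0.266895, 0.000000)
  term(m=+1) = (0.012362, -0.002523)   from Y*(Ω₁)=(0.002432, 0.040355), Y(Ω₂)=(-0.043887, -0.308974)
  term(m=+2) = (0.000363, -0.000154)   from Y*(Ω₁)=(0.000839, -0.000101), Y(Ω₂)=(0.448223, -0.129953)
  term(m=+3) = (0.000002, -0.000002)   from Y*(Ω₁)=(-0.000002, -0.000011), Y(Ω₂)=(0.114217, 0.253520)
  term(m=+4) = (0.000000, -0.000000)   from Y*(Ω₁)=(-0.000000, 0.000000), Y(Ω₂)=(-0.081068, 0.051322)
  term(m=+5) = (0.000000, -0.000000)   from Y*(Ω₁)=(0.000000, 0.000000), Y(Ω₂)=(-0.012186, -0.014308)
Accumulated sum (-0.223787, 0.000000); after 4π/(2l+1) scaling, (-0.255654, 0.000000) ⇒ P_5 = -0.255654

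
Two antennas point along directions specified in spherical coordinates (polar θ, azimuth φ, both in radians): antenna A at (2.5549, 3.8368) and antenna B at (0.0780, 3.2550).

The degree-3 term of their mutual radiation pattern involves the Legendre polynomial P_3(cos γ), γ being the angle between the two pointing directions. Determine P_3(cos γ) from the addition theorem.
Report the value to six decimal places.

-0.061073

Addition theorem: P_3(cos γ) = (4π/7) Σ_m Y*_{lm}(Ω₁) Y_{lm}(Ω₂), m = −3…3:
  m=-3: Y*=+0.034856-0.061615i  Y=-0.000186+0.000066i  product -0.000002+0.000014i
  m=-2: Y*=-0.046797-0.256612i  Y=+0.006028-0.001391i  product -0.000639-0.001482i
  m=-1: Y*=-0.339029-0.282793i  Y=-0.099323+0.011313i  product +0.036873+0.024253i
  m=+0: Y*=-0.145311-0.000000i  Y=+0.732789+0.000000i  product -0.106482-0.000000i
  m=+1: Y*=+0.339029-0.282793i  Y=+0.099323+0.011313i  product +0.036873-0.024253i
  m=+2: Y*=-0.046797+0.256612i  Y=+0.006028+0.001391i  product -0.000639+0.001482i
  m=+3: Y*=-0.034856-0.061615i  Y=+0.000186+0.000066i  product -0.000002-0.000014i
Total Σ_m = -0.034020-0.000000i. Multiply by 1.795196: -0.061073-0.000000i. P_3(cos γ) = -0.061073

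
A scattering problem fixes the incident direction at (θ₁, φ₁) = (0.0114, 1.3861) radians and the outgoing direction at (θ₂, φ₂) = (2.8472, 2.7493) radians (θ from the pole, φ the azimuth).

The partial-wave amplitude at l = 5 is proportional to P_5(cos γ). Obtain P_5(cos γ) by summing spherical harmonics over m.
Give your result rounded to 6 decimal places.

-0.438353

Addition theorem: P_5(cos γ) = (4π/11) Σ_m Y*_{lm}(Ω₁) Y_{lm}(Ω₂), m = −5…5:
  term(m=-5) = +0.000000-0.000000i   from Y*(Ω₁)=+0.000000+0.000000i, Y(Ω₂)=+0.000364-0.000883i
  term(m=-4) = -0.000000-0.000000i   from Y*(Ω₁)=+0.000000-0.000000i, Y(Ω₂)=-0.000016-0.009956i
  term(m=-3) = -0.000000+0.000000i   from Y*(Ω₁)=-0.000002-0.000003i, Y(Ω₂)=-0.023491-0.056517i
  term(m=-2) = +0.000096+0.000042i   from Y*(Ω₁)=-0.000411+0.000159i, Y(Ω₂)=-0.168858-0.168583i
  term(m=-1) = +0.003239-0.015376i   from Y*(Ω₁)=+0.005362+0.028699i, Y(Ω₂)=-0.497331-0.205764i
  term(m=+0) = -0.390383+0.000000i   from Y*(Ω₁)=+0.934691-0.000000i, Y(Ω₂)=-0.417660+0.000000i
  term(m=+1) = +0.003239+0.015376i   from Y*(Ω₁)=-0.005362+0.028699i, Y(Ω₂)=+0.497331-0.205764i
  term(m=+2) = +0.000096-0.000042i   from Y*(Ω₁)=-0.000411-0.000159i, Y(Ω₂)=-0.168858+0.168583i
  term(m=+3) = -0.000000-0.000000i   from Y*(Ω₁)=+0.000002-0.000003i, Y(Ω₂)=+0.023491-0.056517i
  term(m=+4) = -0.000000+0.000000i   from Y*(Ω₁)=+0.000000+0.000000i, Y(Ω₂)=-0.000016+0.009956i
  term(m=+5) = +0.000000+0.000000i   from Y*(Ω₁)=-0.000000+0.000000i, Y(Ω₂)=-0.000364-0.000883i
Accumulated sum -0.383714-0.000000i; after 4π/(2l+1) scaling, -0.438353-0.000000i ⇒ P_5 = -0.438353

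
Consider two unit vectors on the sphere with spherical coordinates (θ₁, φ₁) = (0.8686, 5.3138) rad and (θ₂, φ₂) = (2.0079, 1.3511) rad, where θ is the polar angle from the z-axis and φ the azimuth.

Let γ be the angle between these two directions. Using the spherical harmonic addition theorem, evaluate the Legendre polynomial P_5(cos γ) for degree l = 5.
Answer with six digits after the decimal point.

Term-by-term m-sum for l=5 (normalisation 4π/11 = 1.142397):
  [-5]  conj(Y_{5,-5})(Ω₁) = (0.016144, 0.119270) ; Y_{5,-5}(Ω₂) = (0.252279, -0.128885) ; Δ = (0.019445, 0.028009)
  [-4]  conj(Y_{5,-4})(Ω₁) = (-0.238673, 0.216163) ; Y_{5,-4}(Ω₂) = (-0.267094, -0.322297) ; Δ = (0.133417, 0.019187)
  [-3]  conj(Y_{5,-3})(Ω₁) = (-0.412503, -0.098081) ; Y_{5,-3}(Ω₂) = (-0.096538, 0.124622) ; Δ = (0.052045, -0.041938)
  [-2]  conj(Y_{5,-2})(Ω₁) = (-0.057729, -0.149738) ; Y_{5,-2}(Ω₂) = (-0.246430, -0.115832) ; Δ = (-0.003118, 0.043587)
  [-1]  conj(Y_{5,-1})(Ω₁) = (-0.164036, 0.239046) ; Y_{5,-1}(Ω₂) = (-0.052767, 0.236303) ; Δ = (-0.047832, -0.051376)
  [+0]  conj(Y_{5,0})(Ω₁) = (-0.244603, -0.000000) ; Y_{5,0}(Ω₂) = (-0.221753, 0.000000) ; Δ = (0.054242, 0.000000)
  [+1]  conj(Y_{5,1})(Ω₁) = (0.164036, 0.239046) ; Y_{5,1}(Ω₂) = (0.052767, 0.236303) ; Δ = (-0.047832, 0.051376)
  [+2]  conj(Y_{5,2})(Ω₁) = (-0.057729, 0.149738) ; Y_{5,2}(Ω₂) = (-0.246430, 0.115832) ; Δ = (-0.003118, -0.043587)
  [+3]  conj(Y_{5,3})(Ω₁) = (0.412503, -0.098081) ; Y_{5,3}(Ω₂) = (0.096538, 0.124622) ; Δ = (0.052045, 0.041938)
  [+4]  conj(Y_{5,4})(Ω₁) = (-0.238673, -0.216163) ; Y_{5,4}(Ω₂) = (-0.267094, 0.322297) ; Δ = (0.133417, -0.019187)
  [+5]  conj(Y_{5,5})(Ω₁) = (-0.016144, 0.119270) ; Y_{5,5}(Ω₂) = (-0.252279, -0.128885) ; Δ = (0.019445, -0.028009)
Accumulated sum (0.362156, 0.000000); after 4π/(2l+1) scaling, (0.413726, 0.000000) ⇒ P_5 = 0.413726

0.413726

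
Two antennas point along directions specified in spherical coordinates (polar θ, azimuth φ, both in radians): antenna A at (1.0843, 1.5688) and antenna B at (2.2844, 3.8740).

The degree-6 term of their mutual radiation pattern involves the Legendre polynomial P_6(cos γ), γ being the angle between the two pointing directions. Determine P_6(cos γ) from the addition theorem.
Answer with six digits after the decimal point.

Term-by-term m-sum for l=6 (normalisation 4π/13 = 0.966644):
  term(m=-6) = 0.00626 - 0.01982j   from Y*(Ω₁)=-0.23048 + 0.00276j, Y(Ω₂)=-0.02820 + 0.08567j
  term(m=-5) = -0.05779 - 0.09854j   from Y*(Ω₁)=0.00422 + 0.42229j, Y(Ω₂)=-0.23470 + 0.13452j
  term(m=-4) = -0.12966 - 0.02682j   from Y*(Ω₁)=0.30595 - 0.00244j, Y(Ω₂)=-0.42306 - 0.09104j
  term(m=-3) = 0.03189 - 0.02337j   from Y*(Ω₁)=0.00075 + 0.12528j, Y(Ω₂)=-0.18501 - 0.25567j
  term(m=-2) = -0.00429 + 0.04187j   from Y*(Ω₁)=0.34556 - 0.00138j, Y(Ω₂)=-0.01288 + 0.12111j
  term(m=-1) = -0.00080 - 0.00089j   from Y*(Ω₁)=0.00001 + 0.00326j, Y(Ω₂)=-0.27221 + 0.24479j
  term(m=+0) = 0.00711 + 0.00000j   from Y*(Ω₁)=0.33777 + 0.00000j, Y(Ω₂)=0.02104 + 0.00000j
  term(m=+1) = -0.00080 + 0.00089j   from Y*(Ω₁)=-0.00001 + 0.00326j, Y(Ω₂)=0.27221 + 0.24479j
  term(m=+2) = -0.00429 - 0.04187j   from Y*(Ω₁)=0.34556 + 0.00138j, Y(Ω₂)=-0.01288 - 0.12111j
  term(m=+3) = 0.03189 + 0.02337j   from Y*(Ω₁)=-0.00075 + 0.12528j, Y(Ω₂)=0.18501 - 0.25567j
  term(m=+4) = -0.12966 + 0.02682j   from Y*(Ω₁)=0.30595 + 0.00244j, Y(Ω₂)=-0.42306 + 0.09104j
  term(m=+5) = -0.05779 + 0.09854j   from Y*(Ω₁)=-0.00422 + 0.42229j, Y(Ω₂)=0.23470 + 0.13452j
  term(m=+6) = 0.00626 + 0.01982j   from Y*(Ω₁)=-0.23048 - 0.00276j, Y(Ω₂)=-0.02820 - 0.08567j
Total Σ_m = -0.30166 + 0.00000j. Multiply by 0.966644: -0.29160 + 0.00000j. P_6(cos γ) = -0.291599

-0.291599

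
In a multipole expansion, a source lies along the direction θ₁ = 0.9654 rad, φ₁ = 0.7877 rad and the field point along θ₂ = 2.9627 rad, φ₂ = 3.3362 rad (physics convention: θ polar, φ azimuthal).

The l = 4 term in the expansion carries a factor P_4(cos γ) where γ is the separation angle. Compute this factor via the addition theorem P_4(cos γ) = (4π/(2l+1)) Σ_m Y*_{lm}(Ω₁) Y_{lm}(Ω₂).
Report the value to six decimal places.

-0.423013

Expand P_4 via completeness: Σ_{m} conj(Y_{4,m}) at Ω₁ times Y_{4,m} at Ω₂ —
  m=-4: (-0.202301, -0.001863) × (0.000316, -0.000312) = (-0.000064, 0.000062)  (running Σ = (-0.000064, 0.000062))
  m=-3: (-0.281960, 0.278092) × (0.005790, -0.003825) = (-0.000569, 0.002689)  (running Σ = (-0.000633, 0.002751))
  m=-2: (-0.001319, 0.286579) × (0.056626, -0.023225) = (0.006581, 0.016258)  (running Σ = (0.005948, 0.019010))
  m=-1: (-0.114475, -0.115003) × (0.307083, -0.060527) = (-0.042114, -0.028387)  (running Σ = (-0.036166, -0.009377))
  m=0: (-0.322098, -0.000000) × (0.716018, 0.000000) = (-0.230628, -0.000000)  (running Σ = (-0.266794, -0.009377))
  m=1: (0.114475, -0.115003) × (-0.307083, -0.060527) = (-0.042114, 0.028387)  (running Σ = (-0.308908, 0.019010))
  m=2: (-0.001319, -0.286579) × (0.056626, 0.023225) = (0.006581, -0.016258)  (running Σ = (-0.302327, 0.002751))
  m=3: (0.281960, 0.278092) × (-0.005790, -0.003825) = (-0.000569, -0.002689)  (running Σ = (-0.302896, 0.000062))
  m=4: (-0.202301, 0.001863) × (0.000316, 0.000312) = (-0.000064, -0.000062)  (running Σ = (-0.302961, 0.000000))
Accumulated sum (-0.302961, 0.000000); after 4π/(2l+1) scaling, (-0.423013, 0.000000) ⇒ P_4 = -0.423013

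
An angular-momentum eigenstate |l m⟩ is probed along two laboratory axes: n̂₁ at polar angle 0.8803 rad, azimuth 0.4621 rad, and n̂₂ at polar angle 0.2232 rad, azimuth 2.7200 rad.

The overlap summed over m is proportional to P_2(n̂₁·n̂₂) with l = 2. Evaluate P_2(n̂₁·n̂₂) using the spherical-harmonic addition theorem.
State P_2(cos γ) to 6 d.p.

Addition theorem: P_2(cos γ) = (4π/5) Σ_m Y*_{lm}(Ω₁) Y_{lm}(Ω₂), m = −2…2:
  m=-2: +0.138313+0.183233i × +0.012587+0.014133i = -0.000849+0.004261i  (running Σ = -0.000849+0.004261i)
  m=-1: +0.339552+0.169119i × -0.152161-0.068242i = -0.040125-0.048905i  (running Σ = -0.040974-0.044644i)
  m=0: +0.068440-0.000000i × +0.584424+0.000000i = +0.039998+0.000000i  (running Σ = -0.000976-0.044644i)
  m=1: -0.339552+0.169119i × +0.152161-0.068242i = -0.040125+0.048905i  (running Σ = -0.041101+0.004261i)
  m=2: +0.138313-0.183233i × +0.012587-0.014133i = -0.000849-0.004261i  (running Σ = -0.041950+0.000000i)
Total Σ_m = -0.041950+0.000000i. Multiply by 2.513274: -0.105432+0.000000i. P_2(cos γ) = -0.105432

-0.105432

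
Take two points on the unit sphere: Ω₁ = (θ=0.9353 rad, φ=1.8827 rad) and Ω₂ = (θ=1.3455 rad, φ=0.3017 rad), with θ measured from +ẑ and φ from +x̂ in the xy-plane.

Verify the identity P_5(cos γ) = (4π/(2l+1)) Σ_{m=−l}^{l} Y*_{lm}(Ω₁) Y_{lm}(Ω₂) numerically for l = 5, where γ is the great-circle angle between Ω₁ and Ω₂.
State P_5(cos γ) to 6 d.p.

Expand P_5 via completeness: Σ_{m} conj(Y_{5,m}) at Ω₁ times Y_{5,m} at Ω₂ —
  m=-5: (-0.156672, 0.001767) × (0.025424, -0.407583) = (-0.003263, 0.063902)  (running Σ = (-0.003263, 0.063902))
  m=-4: (0.116060, 0.346525) × (0.105369, -0.276579) = (0.108071, 0.004413)  (running Σ = (0.104808, 0.068315))
  m=-3: (0.315138, -0.232235) × (-0.108994, 0.138797) = (-0.002114, 0.069052)  (running Σ = (0.102693, 0.137368))
  m=-2: (-0.030144, -0.021694) × (-0.251844, 0.173556) = (0.011357, 0.000232)  (running Σ = (0.114050, 0.137599))
  m=-1: (0.104864, -0.325232) × (0.105411, -0.032804) = (0.000385, -0.037723)  (running Σ = (0.114435, 0.099876))
  m=0: (-0.127911, -0.000000) × (0.304723, 0.000000) = (-0.038978, -0.000000)  (running Σ = (0.075457, 0.099876))
  m=1: (-0.104864, -0.325232) × (-0.105411, -0.032804) = (0.000385, 0.037723)  (running Σ = (0.075842, 0.137599))
  m=2: (-0.030144, 0.021694) × (-0.251844, -0.173556) = (0.011357, -0.000232)  (running Σ = (0.087199, 0.137368))
  m=3: (-0.315138, -0.232235) × (0.108994, 0.138797) = (-0.002114, -0.069052)  (running Σ = (0.085085, 0.068315))
  m=4: (0.116060, -0.346525) × (0.105369, 0.276579) = (0.108071, -0.004413)  (running Σ = (0.193155, 0.063902))
  m=5: (0.156672, 0.001767) × (-0.025424, -0.407583) = (-0.003263, -0.063902)  (running Σ = (0.189892, 0.000000))
Σ over m = (0.189892, 0.000000); ×(4π/11) → (0.216933, 0.000000). Real part: 0.216933

0.216933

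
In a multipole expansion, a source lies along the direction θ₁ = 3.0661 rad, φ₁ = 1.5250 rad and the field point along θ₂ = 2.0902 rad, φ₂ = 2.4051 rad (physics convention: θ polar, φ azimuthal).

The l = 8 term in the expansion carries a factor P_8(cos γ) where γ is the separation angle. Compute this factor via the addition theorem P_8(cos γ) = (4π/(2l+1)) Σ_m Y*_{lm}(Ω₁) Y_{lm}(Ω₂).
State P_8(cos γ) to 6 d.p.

Term-by-term m-sum for l=8 (normalisation 4π/17 = 0.739198):
  m=-8: Y*=0.00000 - 0.00000j  Y=0.15370 - 0.06340j  product 0.00000 - 0.00000j
  m=-7: Y*=0.00000 + 0.00000j  Y=0.16302 - 0.34354j  product 0.00000 + 0.00000j
  m=-6: Y*=-0.00000 + 0.00000j  Y=-0.12562 - 0.41574j  product 0.00000 + 0.00000j
  m=-5: Y*=-0.00001 - 0.00002j  Y=-0.11867 - 0.07128j  product -0.00000 + 0.00000j
  m=-4: Y*=0.00042 - 0.00008j  Y=0.27520 - 0.05453j  product 0.00011 - 0.00004j
  m=-3: Y*=0.00080 + 0.00581j  Y=0.17559 - 0.23649j  product 0.00152 + 0.00083j
  m=-2: Y*=-0.05665 + 0.00520j  Y=0.01398 + 0.14243j  product -0.00153 - 0.00800j
  m=-1: Y*=-0.01620 - 0.35354j  Y=0.24087 + 0.21839j  product 0.07331 - 0.08869j
  m=+0: Y*=1.04679 + 0.00000j  Y=-0.09730 + 0.00000j  product -0.10185 + 0.00000j
  m=+1: Y*=0.01620 - 0.35354j  Y=-0.24087 + 0.21839j  product 0.07331 + 0.08869j
  m=+2: Y*=-0.05665 - 0.00520j  Y=0.01398 - 0.14243j  product -0.00153 + 0.00800j
  m=+3: Y*=-0.00080 + 0.00581j  Y=-0.17559 - 0.23649j  product 0.00152 - 0.00083j
  m=+4: Y*=0.00042 + 0.00008j  Y=0.27520 + 0.05453j  product 0.00011 + 0.00004j
  m=+5: Y*=0.00001 - 0.00002j  Y=0.11867 - 0.07128j  product -0.00000 - 0.00000j
  m=+6: Y*=-0.00000 - 0.00000j  Y=-0.12562 + 0.41574j  product 0.00000 - 0.00000j
  m=+7: Y*=-0.00000 + 0.00000j  Y=-0.16302 - 0.34354j  product 0.00000 - 0.00000j
  m=+8: Y*=0.00000 + 0.00000j  Y=0.15370 + 0.06340j  product 0.00000 + 0.00000j
Total Σ_m = 0.04495 - 0.00000j. Multiply by 0.739198: 0.03323 - 0.00000j. P_8(cos γ) = 0.033230

0.033230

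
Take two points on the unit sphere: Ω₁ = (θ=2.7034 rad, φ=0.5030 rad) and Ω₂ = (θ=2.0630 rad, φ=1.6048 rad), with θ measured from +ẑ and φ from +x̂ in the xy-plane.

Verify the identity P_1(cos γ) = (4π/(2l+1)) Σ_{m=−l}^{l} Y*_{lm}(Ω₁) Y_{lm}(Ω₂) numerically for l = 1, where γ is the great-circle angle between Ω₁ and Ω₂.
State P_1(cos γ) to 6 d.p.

Addition theorem: P_1(cos γ) = (4π/3) Σ_m Y*_{lm}(Ω₁) Y_{lm}(Ω₂), m = −1…1:
  [-1]  conj(Y_{1,-1})(Ω₁) = 0.12844 + 0.07067j ; Y_{1,-1}(Ω₂) = -0.01035 - 0.30431j ; Δ = 0.02017 - 0.03982j
  [+0]  conj(Y_{1,0})(Ω₁) = -0.44244 + 0.00000j ; Y_{1,0}(Ω₂) = -0.23090 + 0.00000j ; Δ = 0.10216 + 0.00000j
  [+1]  conj(Y_{1,1})(Ω₁) = -0.12844 + 0.07067j ; Y_{1,1}(Ω₂) = 0.01035 - 0.30431j ; Δ = 0.02017 + 0.03982j
Accumulated sum 0.14251 + 0.00000j; after 4π/(2l+1) scaling, 0.59694 + 0.00000j ⇒ P_1 = 0.596937

0.596937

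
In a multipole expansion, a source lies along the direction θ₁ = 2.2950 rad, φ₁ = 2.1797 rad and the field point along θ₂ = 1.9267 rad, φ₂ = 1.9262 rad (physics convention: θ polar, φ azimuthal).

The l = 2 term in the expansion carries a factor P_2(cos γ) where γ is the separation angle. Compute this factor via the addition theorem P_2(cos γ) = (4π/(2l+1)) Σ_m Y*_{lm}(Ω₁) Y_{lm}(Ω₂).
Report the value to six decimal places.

0.743522

Expand P_2 via completeness: Σ_{m} conj(Y_{2,m}) at Ω₁ times Y_{2,m} at Ω₂ —
  term(m=-2) = +0.064296+0.035712i   from Y*(Ω₁)=-0.074920-0.203354i, Y(Ω₂)=-0.257192+0.221425i
  term(m=-1) = +0.093642+0.024260i   from Y*(Ω₁)=+0.219284-0.314481i, Y(Ω₂)=+0.087798+0.236547i
  term(m=+0) = -0.020040+0.000000i   from Y*(Ω₁)=+0.099940-0.000000i, Y(Ω₂)=-0.200518+0.000000i
  term(m=+1) = +0.093642-0.024260i   from Y*(Ω₁)=-0.219284-0.314481i, Y(Ω₂)=-0.087798+0.236547i
  term(m=+2) = +0.064296-0.035712i   from Y*(Ω₁)=-0.074920+0.203354i, Y(Ω₂)=-0.257192-0.221425i
Σ over m = +0.295838+0.000000i; ×(4π/5) → +0.743522+0.000000i. Real part: 0.743522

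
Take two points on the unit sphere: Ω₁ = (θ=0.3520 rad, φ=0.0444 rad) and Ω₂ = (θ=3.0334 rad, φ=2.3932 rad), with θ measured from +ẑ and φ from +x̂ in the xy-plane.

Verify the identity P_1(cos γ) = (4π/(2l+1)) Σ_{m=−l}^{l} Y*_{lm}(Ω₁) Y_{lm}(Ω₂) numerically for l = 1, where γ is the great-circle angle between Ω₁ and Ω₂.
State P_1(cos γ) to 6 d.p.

-0.959326

Term-by-term m-sum for l=1 (normalisation 4π/3 = 4.188790):
  m=-1: Y*=0.11900 + 0.00529j  Y=-0.02734 - 0.02539j  product -0.00312 - 0.00317j
  m=+0: Y*=0.45864 + 0.00000j  Y=-0.48575 + 0.00000j  product -0.22278 + 0.00000j
  m=+1: Y*=-0.11900 + 0.00529j  Y=0.02734 - 0.02539j  product -0.00312 + 0.00317j
Total Σ_m = -0.22902 + 0.00000j. Multiply by 4.188790: -0.95933 + 0.00000j. P_1(cos γ) = -0.959326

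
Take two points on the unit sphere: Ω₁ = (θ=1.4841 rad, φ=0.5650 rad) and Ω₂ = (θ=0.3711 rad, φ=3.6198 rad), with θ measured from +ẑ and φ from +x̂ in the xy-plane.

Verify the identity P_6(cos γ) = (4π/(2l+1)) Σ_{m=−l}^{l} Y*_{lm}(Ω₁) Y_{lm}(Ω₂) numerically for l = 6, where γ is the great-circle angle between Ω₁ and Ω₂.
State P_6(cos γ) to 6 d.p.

Summing Y*_{l m}(θ₁,φ₁)·Y_{l m}(θ₂,φ₂) over m ∈ [−6, 6]; prefactor 4π/(2·6+1) = 0.966644:
  [-6]  conj(Y_{6,-6})(Ω₁) = (-0.457803, -0.116120) ; Y_{6,-6}(Ω₂) = (-0.001058, -0.000296) ; Δ = (0.000450, 0.000258)
  [-5]  conj(Y_{6,-5})(Ω₁) = (-0.135133, 0.044271) ; Y_{6,-5}(Ω₂) = (0.007153, 0.006671) ; Δ = (-0.001262, -0.000585)
  [-4]  conj(Y_{6,-4})(Ω₁) = (0.205064, -0.248864) ; Y_{6,-4}(Ω₂) = (-0.017702, -0.049720) ; Δ = (-0.016004, -0.005790)
  [-3]  conj(Y_{6,-3})(Ω₁) = (0.020157, -0.161455) ; Y_{6,-3}(Ω₂) = (-0.025756, 0.187967) ; Δ = (0.029829, 0.007947)
  [-2]  conj(Y_{6,-2})(Ω₁) = (0.119562, 0.253442) ; Y_{6,-2}(Ω₂) = (0.253282, -0.359031) ; Δ = (0.121277, 0.021266)
  [-1]  conj(Y_{6,-1})(Ω₁) = (0.143380, 0.090894) ; Y_{6,-1}(Ω₂) = (-0.474223, 0.245806) ; Δ = (-0.090336, -0.007860)
  [+0]  conj(Y_{6,0})(Ω₁) = (-0.268922, -0.000000) ; Y_{6,0}(Ω₂) = (-0.005180, 0.000000) ; Δ = (0.001393, 0.000000)
  [+1]  conj(Y_{6,1})(Ω₁) = (-0.143380, 0.090894) ; Y_{6,1}(Ω₂) = (0.474223, 0.245806) ; Δ = (-0.090336, 0.007860)
  [+2]  conj(Y_{6,2})(Ω₁) = (0.119562, -0.253442) ; Y_{6,2}(Ω₂) = (0.253282, 0.359031) ; Δ = (0.121277, -0.021266)
  [+3]  conj(Y_{6,3})(Ω₁) = (-0.020157, -0.161455) ; Y_{6,3}(Ω₂) = (0.025756, 0.187967) ; Δ = (0.029829, -0.007947)
  [+4]  conj(Y_{6,4})(Ω₁) = (0.205064, 0.248864) ; Y_{6,4}(Ω₂) = (-0.017702, 0.049720) ; Δ = (-0.016004, 0.005790)
  [+5]  conj(Y_{6,5})(Ω₁) = (0.135133, 0.044271) ; Y_{6,5}(Ω₂) = (-0.007153, 0.006671) ; Δ = (-0.001262, 0.000585)
  [+6]  conj(Y_{6,6})(Ω₁) = (-0.457803, 0.116120) ; Y_{6,6}(Ω₂) = (-0.001058, 0.000296) ; Δ = (0.000450, -0.000258)
Σ over m = (0.089301, 0.000000); ×(4π/13) → (0.086323, 0.000000). Real part: 0.086323

0.086323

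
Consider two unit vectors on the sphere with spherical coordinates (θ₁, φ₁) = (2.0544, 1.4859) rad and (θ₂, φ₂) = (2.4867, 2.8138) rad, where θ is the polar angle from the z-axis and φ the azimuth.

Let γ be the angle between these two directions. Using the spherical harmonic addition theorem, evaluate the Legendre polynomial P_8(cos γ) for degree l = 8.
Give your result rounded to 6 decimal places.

-0.077873

Addition theorem: P_8(cos γ) = (4π/17) Σ_m Y*_{lm}(Ω₁) Y_{lm}(Ω₂), m = −8…8:
  term(m=-8) = (-0.000691, 0.001769)   from Y*(Ω₁)=(0.151364, -0.122195), Y(Ω₂)=(-0.008475, 0.004844)
  term(m=-7) = (-0.020605, -0.002683)   from Y*(Ω₁)=(0.228819, 0.338608), Y(Ω₂)=(-0.033670, 0.038100)
  term(m=-6) = (-0.007459, -0.065480)   from Y*(Ω₁)=(-0.354937, 0.198247), Y(Ω₂)=(-0.062523, 0.149562)
  term(m=-5) = (0.016292, -0.006064)   from Y*(Ω₁)=(-0.020580, -0.045535), Y(Ω₂)=(-0.023696, 0.347077)
  term(m=-4) = (-0.089526, -0.131082)   from Y*(Ω₁)=(-0.310191, 0.109581), Y(Ω₂)=(0.123871, 0.466344)
  term(m=-3) = (0.048694, -0.054556)   from Y*(Ω₁)=(-0.056679, -0.217708), Y(Ω₂)=(0.180150, 0.270567)
  term(m=-2) = (0.029522, 0.015587)   from Y*(Ω₁)=(-0.223152, 0.038258), Y(Ω₂)=(-0.116883, -0.089889)
  term(m=-1) = (-0.026977, 0.108869)   from Y*(Ω₁)=(-0.023343, -0.274301), Y(Ω₂)=(-0.385734, -0.131173)
  term(m=+0) = (-0.003848, -0.000000)   from Y*(Ω₁)=(-0.189162, -0.000000), Y(Ω₂)=(0.020340, 0.000000)
  term(m=+1) = (-0.026977, -0.108869)   from Y*(Ω₁)=(0.023343, -0.274301), Y(Ω₂)=(0.385734, -0.131173)
  term(m=+2) = (0.029522, -0.015587)   from Y*(Ω₁)=(-0.223152, -0.038258), Y(Ω₂)=(-0.116883, 0.089889)
  term(m=+3) = (0.048694, 0.054556)   from Y*(Ω₁)=(0.056679, -0.217708), Y(Ω₂)=(-0.180150, 0.270567)
  term(m=+4) = (-0.089526, 0.131082)   from Y*(Ω₁)=(-0.310191, -0.109581), Y(Ω₂)=(0.123871, -0.466344)
  term(m=+5) = (0.016292, 0.006064)   from Y*(Ω₁)=(0.020580, -0.045535), Y(Ω₂)=(0.023696, 0.347077)
  term(m=+6) = (-0.007459, 0.065480)   from Y*(Ω₁)=(-0.354937, -0.198247), Y(Ω₂)=(-0.062523, -0.149562)
  term(m=+7) = (-0.020605, 0.002683)   from Y*(Ω₁)=(-0.228819, 0.338608), Y(Ω₂)=(0.033670, 0.038100)
  term(m=+8) = (-0.000691, -0.001769)   from Y*(Ω₁)=(0.151364, 0.122195), Y(Ω₂)=(-0.008475, -0.004844)
Accumulated sum (-0.105348, -0.000000); after 4π/(2l+1) scaling, (-0.077873, -0.000000) ⇒ P_8 = -0.077873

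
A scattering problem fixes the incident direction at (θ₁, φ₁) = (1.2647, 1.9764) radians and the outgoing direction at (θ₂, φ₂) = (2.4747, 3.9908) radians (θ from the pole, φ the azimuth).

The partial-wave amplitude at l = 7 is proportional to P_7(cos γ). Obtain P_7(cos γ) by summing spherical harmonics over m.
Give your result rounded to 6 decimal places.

-0.202538

Term-by-term m-sum for l=7 (normalisation 4π/15 = 0.837758):
  m=-7: (0.106709, 0.342090) × (-0.016338, -0.005756) = (0.000226, -0.006203)  (running Σ = (0.000226, -0.006203))
  m=-6: (0.321904, -0.275552) × (-0.030758, -0.076375) = (-0.030946, -0.016110)  (running Σ = (-0.030721, -0.022313))
  m=-5: (-0.046832, -0.023041) × (0.104960, -0.208508) = (-0.009720, 0.007347)  (running Σ = (-0.040441, -0.014967))
  m=-4: (0.017161, -0.332171) × (0.410509, -0.107113) = (-0.028535, -0.138198)  (running Σ = (-0.068976, -0.153164))
  m=-3: (-0.163198, 0.060310) × (0.363668, 0.245593) = (-0.074162, -0.018147)  (running Σ = (-0.143137, -0.171312))
  m=-2: (-0.182736, -0.192421) × (0.009549, 0.074416) = (0.012574, -0.015436)  (running Σ = (-0.130563, -0.186748))
  m=-1: (-0.084070, 0.195779) × (0.244668, -0.278069) = (0.033871, 0.071278)  (running Σ = (-0.096692, -0.115469))
  m=0: (-0.242586, -0.000000) × (0.199421, 0.000000) = (-0.048377, -0.000000)  (running Σ = (-0.145069, -0.115469))
  m=1: (0.084070, 0.195779) × (-0.244668, -0.278069) = (0.033871, -0.071278)  (running Σ = (-0.111198, -0.186748))
  m=2: (-0.182736, 0.192421) × (0.009549, -0.074416) = (0.012574, 0.015436)  (running Σ = (-0.098624, -0.171312))
  m=3: (0.163198, 0.060310) × (-0.363668, 0.245593) = (-0.074162, 0.018147)  (running Σ = (-0.172786, -0.153164))
  m=4: (0.017161, 0.332171) × (0.410509, 0.107113) = (-0.028535, 0.138198)  (running Σ = (-0.201321, -0.014967))
  m=5: (0.046832, -0.023041) × (-0.104960, -0.208508) = (-0.009720, -0.007347)  (running Σ = (-0.211041, -0.022313))
  m=6: (0.321904, 0.275552) × (-0.030758, 0.076375) = (-0.030946, 0.016110)  (running Σ = (-0.241987, -0.006203))
  m=7: (-0.106709, 0.342090) × (0.016338, -0.005756) = (0.000226, 0.006203)  (running Σ = (-0.241761, 0.000000))
Accumulated sum (-0.241761, 0.000000); after 4π/(2l+1) scaling, (-0.202538, 0.000000) ⇒ P_7 = -0.202538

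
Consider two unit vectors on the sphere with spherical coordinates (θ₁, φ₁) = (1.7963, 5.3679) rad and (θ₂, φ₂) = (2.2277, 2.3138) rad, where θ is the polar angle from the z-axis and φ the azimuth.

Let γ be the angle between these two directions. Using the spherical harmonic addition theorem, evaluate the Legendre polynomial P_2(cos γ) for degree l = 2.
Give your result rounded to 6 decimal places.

0.099784

Summing Y*_{l m}(θ₁,φ₁)·Y_{l m}(θ₂,φ₂) over m ∈ [−2, 2]; prefactor 4π/(2·2+1) = 2.513274:
  m=-2: (-0.094259, -0.354650) × (-0.020514, 0.241356) = (0.087531, -0.015475)  (running Σ = (0.087531, -0.015475))
  m=-1: (-0.102630, 0.133470) × (0.252734, 0.275126) = (-0.062659, 0.005496)  (running Σ = (0.024871, -0.009979))
  m=0: (-0.268087, -0.000000) × (0.037451, 0.000000) = (-0.010040, -0.000000)  (running Σ = (0.014831, -0.009979))
  m=1: (0.102630, 0.133470) × (-0.252734, 0.275126) = (-0.062659, -0.005496)  (running Σ = (-0.047828, -0.015475))
  m=2: (-0.094259, 0.354650) × (-0.020514, -0.241356) = (0.087531, 0.015475)  (running Σ = (0.039703, 0.000000))
Accumulated sum (0.039703, 0.000000); after 4π/(2l+1) scaling, (0.099784, 0.000000) ⇒ P_2 = 0.099784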